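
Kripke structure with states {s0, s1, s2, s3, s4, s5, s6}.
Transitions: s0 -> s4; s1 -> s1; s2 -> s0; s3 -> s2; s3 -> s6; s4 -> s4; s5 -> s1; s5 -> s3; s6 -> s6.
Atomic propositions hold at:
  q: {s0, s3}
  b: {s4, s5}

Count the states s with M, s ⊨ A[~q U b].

2

Sat(~q) = {s1, s2, s4, s5, s6}
A[~q U b]: least fixpoint, start Z0 = Sat(b) = {s4, s5}, add states in Sat(~q) with every successor in Z. Already a fixed point.
Sat(A[~q U b]) = {s4, s5}
|Sat(A[~q U b])| = |{s4, s5}| = 2.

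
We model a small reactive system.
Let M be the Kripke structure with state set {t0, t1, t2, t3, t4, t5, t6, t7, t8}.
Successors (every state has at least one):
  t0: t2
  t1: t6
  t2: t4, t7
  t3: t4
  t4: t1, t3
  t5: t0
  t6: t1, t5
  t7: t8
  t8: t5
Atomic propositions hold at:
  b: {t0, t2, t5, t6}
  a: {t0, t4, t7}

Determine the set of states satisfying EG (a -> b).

{t1, t6}

Sat(a -> b) = {t0, t1, t2, t3, t5, t6, t8}
EG (a -> b): greatest fixpoint, start Z0 = {t0, t1, t2, t3, t5, t6, t8}, keep only states in Sat with some successor in Z. Z1 = {t0, t1, t5, t6, t8}; Z2 = {t1, t5, t6, t8}; Z3 = {t1, t6, t8}; Z4 = {t1, t6}; fixed.
Sat(EG (a -> b)) = {t1, t6}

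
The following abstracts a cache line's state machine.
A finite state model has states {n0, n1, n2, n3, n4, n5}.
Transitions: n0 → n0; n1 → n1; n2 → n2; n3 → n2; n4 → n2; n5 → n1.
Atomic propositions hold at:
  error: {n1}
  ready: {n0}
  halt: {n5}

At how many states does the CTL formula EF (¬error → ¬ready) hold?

Sat(¬error) = {n0, n2, n3, n4, n5}
Sat(¬ready) = {n1, n2, n3, n4, n5}
Sat(¬error → ¬ready) = {n1, n2, n3, n4, n5}
EF (¬error → ¬ready): least fixpoint, start Z0 = {n1, n2, n3, n4, n5}, add states with some successor in Z. Already a fixed point.
Sat(EF (¬error → ¬ready)) = {n1, n2, n3, n4, n5}
|Sat(EF (¬error → ¬ready))| = |{n1, n2, n3, n4, n5}| = 5.

5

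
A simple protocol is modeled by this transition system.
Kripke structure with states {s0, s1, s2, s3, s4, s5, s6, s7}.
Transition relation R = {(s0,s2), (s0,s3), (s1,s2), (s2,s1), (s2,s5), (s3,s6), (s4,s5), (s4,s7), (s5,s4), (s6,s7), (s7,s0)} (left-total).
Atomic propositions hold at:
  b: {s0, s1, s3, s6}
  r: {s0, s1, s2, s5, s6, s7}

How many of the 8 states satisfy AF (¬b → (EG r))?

6

Sat(¬b) = {s2, s4, s5, s7}
EG r: greatest fixpoint, start Z0 = {s0, s1, s2, s5, s6, s7}, keep only states in Sat with some successor in Z. Z1 = {s0, s1, s2, s6, s7}; fixed.
Sat(EG r) = {s0, s1, s2, s6, s7}
Sat(¬b → (EG r)) = {s0, s1, s2, s3, s6, s7}
AF (¬b → (EG r)): least fixpoint, start Z0 = {s0, s1, s2, s3, s6, s7}, add states with every successor in Z. Already a fixed point.
Sat(AF (¬b → (EG r))) = {s0, s1, s2, s3, s6, s7}
|Sat(AF (¬b → (EG r)))| = |{s0, s1, s2, s3, s6, s7}| = 6.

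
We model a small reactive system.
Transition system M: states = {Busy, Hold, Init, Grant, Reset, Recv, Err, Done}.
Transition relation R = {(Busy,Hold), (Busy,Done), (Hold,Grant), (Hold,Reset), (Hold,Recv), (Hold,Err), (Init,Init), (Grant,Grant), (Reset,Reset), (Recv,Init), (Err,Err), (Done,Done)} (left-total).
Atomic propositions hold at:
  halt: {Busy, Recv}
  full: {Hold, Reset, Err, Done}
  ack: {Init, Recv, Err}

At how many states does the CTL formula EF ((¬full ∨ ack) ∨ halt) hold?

6

Sat(¬full) = {Busy, Init, Grant, Recv}
Sat(¬full ∨ ack) = {Busy, Init, Grant, Recv, Err}
Sat((¬full ∨ ack) ∨ halt) = {Busy, Init, Grant, Recv, Err}
EF ((¬full ∨ ack) ∨ halt): least fixpoint, start Z0 = {Busy, Init, Grant, Recv, Err}, add states with some successor in Z. Z1 = {Busy, Hold, Init, Grant, Recv, Err}; fixed.
Sat(EF ((¬full ∨ ack) ∨ halt)) = {Busy, Hold, Init, Grant, Recv, Err}
|Sat(EF ((¬full ∨ ack) ∨ halt))| = |{Busy, Hold, Init, Grant, Recv, Err}| = 6.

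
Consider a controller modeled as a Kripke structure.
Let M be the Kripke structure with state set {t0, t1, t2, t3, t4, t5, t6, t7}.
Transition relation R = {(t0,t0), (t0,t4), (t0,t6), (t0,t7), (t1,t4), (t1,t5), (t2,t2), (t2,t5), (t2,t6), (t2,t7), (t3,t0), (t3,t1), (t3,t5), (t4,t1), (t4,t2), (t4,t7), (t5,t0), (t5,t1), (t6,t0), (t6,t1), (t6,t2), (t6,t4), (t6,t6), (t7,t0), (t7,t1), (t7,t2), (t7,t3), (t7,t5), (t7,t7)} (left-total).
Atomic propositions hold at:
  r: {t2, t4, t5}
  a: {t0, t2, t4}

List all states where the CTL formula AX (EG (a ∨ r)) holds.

Sat(a ∨ r) = {t0, t2, t4, t5}
EG (a ∨ r): greatest fixpoint, start Z0 = {t0, t2, t4, t5}, keep only states in Sat with some successor in Z. Already a fixed point.
Sat(EG (a ∨ r)) = {t0, t2, t4, t5}
Sat(AX (EG (a ∨ r))) = {s : every successor in {t0, t2, t4, t5}} = {t1}

{t1}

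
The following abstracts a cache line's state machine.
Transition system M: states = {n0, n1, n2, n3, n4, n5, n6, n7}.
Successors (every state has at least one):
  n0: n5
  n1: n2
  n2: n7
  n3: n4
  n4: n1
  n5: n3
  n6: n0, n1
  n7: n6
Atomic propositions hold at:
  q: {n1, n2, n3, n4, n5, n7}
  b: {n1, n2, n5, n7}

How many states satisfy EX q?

7

Sat(EX q) = {s : some successor in {n1, n2, n3, n4, n5, n7}} = {n0, n1, n2, n3, n4, n5, n6}
|Sat(EX q)| = |{n0, n1, n2, n3, n4, n5, n6}| = 7.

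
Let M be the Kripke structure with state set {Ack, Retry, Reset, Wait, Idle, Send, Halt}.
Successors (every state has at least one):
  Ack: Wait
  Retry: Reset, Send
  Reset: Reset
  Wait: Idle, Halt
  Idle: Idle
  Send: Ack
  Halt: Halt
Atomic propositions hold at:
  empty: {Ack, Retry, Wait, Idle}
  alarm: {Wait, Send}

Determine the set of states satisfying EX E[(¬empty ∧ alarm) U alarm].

{Ack, Retry}

Sat(¬empty) = {Reset, Send, Halt}
Sat(¬empty ∧ alarm) = {Send}
E[(¬empty ∧ alarm) U alarm]: least fixpoint, start Z0 = Sat(alarm) = {Wait, Send}, add states in Sat(¬empty ∧ alarm) with some successor in Z. Already a fixed point.
Sat(E[(¬empty ∧ alarm) U alarm]) = {Wait, Send}
Sat(EX E[(¬empty ∧ alarm) U alarm]) = {s : some successor in {Wait, Send}} = {Ack, Retry}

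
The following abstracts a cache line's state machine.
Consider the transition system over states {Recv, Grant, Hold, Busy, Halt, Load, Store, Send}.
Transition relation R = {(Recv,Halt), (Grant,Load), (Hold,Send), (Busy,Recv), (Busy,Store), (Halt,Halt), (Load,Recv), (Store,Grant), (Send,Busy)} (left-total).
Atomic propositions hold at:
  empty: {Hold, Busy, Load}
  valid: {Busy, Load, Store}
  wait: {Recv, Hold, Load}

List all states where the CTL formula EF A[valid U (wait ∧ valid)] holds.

{Grant, Hold, Busy, Load, Store, Send}

Sat(wait ∧ valid) = {Load}
A[valid U (wait ∧ valid)]: least fixpoint, start Z0 = Sat((wait ∧ valid)) = {Load}, add states in Sat(valid) with every successor in Z. Already a fixed point.
Sat(A[valid U (wait ∧ valid)]) = {Load}
EF A[valid U (wait ∧ valid)]: least fixpoint, start Z0 = {Load}, add states with some successor in Z. Z1 = {Grant, Load}; Z2 = {Grant, Load, Store}; Z3 = {Grant, Busy, Load, Store}; Z4 = {Grant, Busy, Load, Store, Send}; Z5 = {Grant, Hold, Busy, Load, Store, Send}; fixed.
Sat(EF A[valid U (wait ∧ valid)]) = {Grant, Hold, Busy, Load, Store, Send}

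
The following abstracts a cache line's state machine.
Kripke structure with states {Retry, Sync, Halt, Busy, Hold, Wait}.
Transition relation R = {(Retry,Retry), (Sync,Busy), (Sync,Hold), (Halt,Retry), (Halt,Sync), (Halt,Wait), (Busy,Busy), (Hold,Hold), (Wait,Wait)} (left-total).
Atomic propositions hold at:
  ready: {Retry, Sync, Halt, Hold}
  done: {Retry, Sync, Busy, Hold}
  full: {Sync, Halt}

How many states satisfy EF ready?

EF ready: least fixpoint, start Z0 = {Retry, Sync, Halt, Hold}, add states with some successor in Z. Already a fixed point.
Sat(EF ready) = {Retry, Sync, Halt, Hold}
|Sat(EF ready)| = |{Retry, Sync, Halt, Hold}| = 4.

4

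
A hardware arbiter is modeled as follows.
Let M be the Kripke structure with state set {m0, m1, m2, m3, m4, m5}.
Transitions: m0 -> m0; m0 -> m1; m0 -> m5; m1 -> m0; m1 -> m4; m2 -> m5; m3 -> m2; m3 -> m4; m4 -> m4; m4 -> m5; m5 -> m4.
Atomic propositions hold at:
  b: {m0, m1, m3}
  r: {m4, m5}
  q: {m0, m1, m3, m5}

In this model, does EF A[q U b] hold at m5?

A[q U b]: least fixpoint, start Z0 = Sat(b) = {m0, m1, m3}, add states in Sat(q) with every successor in Z. Already a fixed point.
Sat(A[q U b]) = {m0, m1, m3}
EF A[q U b]: least fixpoint, start Z0 = {m0, m1, m3}, add states with some successor in Z. Already a fixed point.
Sat(EF A[q U b]) = {m0, m1, m3}
m5 ∉ Sat(EF A[q U b]) = {m0, m1, m3}, so the formula does not hold at m5.

No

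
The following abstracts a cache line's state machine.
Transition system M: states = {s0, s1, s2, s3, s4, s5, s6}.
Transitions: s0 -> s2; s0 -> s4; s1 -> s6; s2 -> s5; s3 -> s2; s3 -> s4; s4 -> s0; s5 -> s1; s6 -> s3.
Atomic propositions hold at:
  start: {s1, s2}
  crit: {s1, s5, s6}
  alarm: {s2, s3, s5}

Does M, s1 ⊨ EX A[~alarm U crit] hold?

Sat(~alarm) = {s0, s1, s4, s6}
A[~alarm U crit]: least fixpoint, start Z0 = Sat(crit) = {s1, s5, s6}, add states in Sat(~alarm) with every successor in Z. Already a fixed point.
Sat(A[~alarm U crit]) = {s1, s5, s6}
Sat(EX A[~alarm U crit]) = {s : some successor in {s1, s5, s6}} = {s1, s2, s5}
s1 ∈ Sat(EX A[~alarm U crit]) = {s1, s2, s5}, so the formula holds at s1.

Yes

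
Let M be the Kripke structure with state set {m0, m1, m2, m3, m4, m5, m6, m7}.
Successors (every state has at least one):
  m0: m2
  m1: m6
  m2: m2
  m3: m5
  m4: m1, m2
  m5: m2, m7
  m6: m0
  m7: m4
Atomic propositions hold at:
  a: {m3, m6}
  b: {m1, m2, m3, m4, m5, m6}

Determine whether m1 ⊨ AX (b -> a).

Sat(b -> a) = {m0, m3, m6, m7}
Sat(AX (b -> a)) = {s : every successor in {m0, m3, m6, m7}} = {m1, m6}
m1 ∈ Sat(AX (b -> a)) = {m1, m6}, so the formula holds at m1.

Yes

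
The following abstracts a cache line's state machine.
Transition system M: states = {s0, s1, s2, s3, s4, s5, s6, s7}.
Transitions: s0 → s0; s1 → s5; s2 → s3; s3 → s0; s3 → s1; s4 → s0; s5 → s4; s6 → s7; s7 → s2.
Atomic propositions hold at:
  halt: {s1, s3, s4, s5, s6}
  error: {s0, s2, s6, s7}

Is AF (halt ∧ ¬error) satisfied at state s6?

Sat(¬error) = {s1, s3, s4, s5}
Sat(halt ∧ ¬error) = {s1, s3, s4, s5}
AF (halt ∧ ¬error): least fixpoint, start Z0 = {s1, s3, s4, s5}, add states with every successor in Z. Z1 = {s1, s2, s3, s4, s5}; Z2 = {s1, s2, s3, s4, s5, s7}; Z3 = {s1, s2, s3, s4, s5, s6, s7}; fixed.
Sat(AF (halt ∧ ¬error)) = {s1, s2, s3, s4, s5, s6, s7}
s6 ∈ Sat(AF (halt ∧ ¬error)) = {s1, s2, s3, s4, s5, s6, s7}, so the formula holds at s6.

Yes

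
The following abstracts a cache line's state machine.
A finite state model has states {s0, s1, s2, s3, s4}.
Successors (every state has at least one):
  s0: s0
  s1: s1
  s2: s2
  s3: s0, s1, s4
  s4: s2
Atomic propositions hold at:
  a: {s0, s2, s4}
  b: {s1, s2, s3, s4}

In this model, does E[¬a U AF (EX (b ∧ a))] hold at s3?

Sat(¬a) = {s1, s3}
Sat(b ∧ a) = {s2, s4}
Sat(EX (b ∧ a)) = {s : some successor in {s2, s4}} = {s2, s3, s4}
AF (EX (b ∧ a)): least fixpoint, start Z0 = {s2, s3, s4}, add states with every successor in Z. Already a fixed point.
Sat(AF (EX (b ∧ a))) = {s2, s3, s4}
E[¬a U AF (EX (b ∧ a))]: least fixpoint, start Z0 = Sat(AF (EX (b ∧ a))) = {s2, s3, s4}, add states in Sat(¬a) with some successor in Z. Already a fixed point.
Sat(E[¬a U AF (EX (b ∧ a))]) = {s2, s3, s4}
s3 ∈ Sat(E[¬a U AF (EX (b ∧ a))]) = {s2, s3, s4}, so the formula holds at s3.

Yes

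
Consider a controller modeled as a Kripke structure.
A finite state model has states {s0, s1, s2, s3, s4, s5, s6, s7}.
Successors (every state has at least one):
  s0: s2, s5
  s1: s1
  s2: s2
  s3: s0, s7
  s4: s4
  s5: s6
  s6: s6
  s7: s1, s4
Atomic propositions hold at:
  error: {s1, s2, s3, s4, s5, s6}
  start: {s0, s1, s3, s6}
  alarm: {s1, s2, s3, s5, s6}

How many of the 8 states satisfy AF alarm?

6

AF alarm: least fixpoint, start Z0 = {s1, s2, s3, s5, s6}, add states with every successor in Z. Z1 = {s0, s1, s2, s3, s5, s6}; fixed.
Sat(AF alarm) = {s0, s1, s2, s3, s5, s6}
|Sat(AF alarm)| = |{s0, s1, s2, s3, s5, s6}| = 6.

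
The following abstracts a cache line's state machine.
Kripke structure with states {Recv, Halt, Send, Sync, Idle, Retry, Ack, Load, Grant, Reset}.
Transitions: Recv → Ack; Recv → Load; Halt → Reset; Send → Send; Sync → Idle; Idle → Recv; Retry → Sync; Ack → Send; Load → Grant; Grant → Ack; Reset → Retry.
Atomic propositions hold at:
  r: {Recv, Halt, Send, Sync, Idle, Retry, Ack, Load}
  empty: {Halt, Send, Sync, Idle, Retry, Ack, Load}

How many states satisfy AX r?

8

Sat(AX r) = {s : every successor in {Recv, Halt, Send, Sync, Idle, Retry, Ack, Load}} = {Recv, Send, Sync, Idle, Retry, Ack, Grant, Reset}
|Sat(AX r)| = |{Recv, Send, Sync, Idle, Retry, Ack, Grant, Reset}| = 8.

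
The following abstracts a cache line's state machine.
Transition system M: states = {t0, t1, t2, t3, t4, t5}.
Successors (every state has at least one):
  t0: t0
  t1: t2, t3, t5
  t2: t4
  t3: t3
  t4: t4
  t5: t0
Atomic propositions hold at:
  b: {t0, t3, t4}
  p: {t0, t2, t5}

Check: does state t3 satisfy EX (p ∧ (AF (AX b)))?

Sat(AX b) = {s : every successor in {t0, t3, t4}} = {t0, t2, t3, t4, t5}
AF (AX b): least fixpoint, start Z0 = {t0, t2, t3, t4, t5}, add states with every successor in Z. Z1 = {t0, t1, t2, t3, t4, t5}; fixed.
Sat(AF (AX b)) = {t0, t1, t2, t3, t4, t5}
Sat(p ∧ (AF (AX b))) = {t0, t2, t5}
Sat(EX (p ∧ (AF (AX b)))) = {s : some successor in {t0, t2, t5}} = {t0, t1, t5}
t3 ∉ Sat(EX (p ∧ (AF (AX b)))) = {t0, t1, t5}, so the formula does not hold at t3.

No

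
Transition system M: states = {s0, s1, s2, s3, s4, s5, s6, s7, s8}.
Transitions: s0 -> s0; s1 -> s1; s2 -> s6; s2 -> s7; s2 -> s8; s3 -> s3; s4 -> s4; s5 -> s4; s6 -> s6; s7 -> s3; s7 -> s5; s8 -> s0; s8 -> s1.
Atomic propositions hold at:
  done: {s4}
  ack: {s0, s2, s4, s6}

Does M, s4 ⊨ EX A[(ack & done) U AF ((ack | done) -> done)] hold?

Sat(ack & done) = {s4}
Sat(ack | done) = {s0, s2, s4, s6}
Sat((ack | done) -> done) = {s1, s3, s4, s5, s7, s8}
AF ((ack | done) -> done): least fixpoint, start Z0 = {s1, s3, s4, s5, s7, s8}, add states with every successor in Z. Already a fixed point.
Sat(AF ((ack | done) -> done)) = {s1, s3, s4, s5, s7, s8}
A[(ack & done) U AF ((ack | done) -> done)]: least fixpoint, start Z0 = Sat(AF ((ack | done) -> done)) = {s1, s3, s4, s5, s7, s8}, add states in Sat(ack & done) with every successor in Z. Already a fixed point.
Sat(A[(ack & done) U AF ((ack | done) -> done)]) = {s1, s3, s4, s5, s7, s8}
Sat(EX A[(ack & done) U AF ((ack | done) -> done)]) = {s : some successor in {s1, s3, s4, s5, s7, s8}} = {s1, s2, s3, s4, s5, s7, s8}
s4 ∈ Sat(EX A[(ack & done) U AF ((ack | done) -> done)]) = {s1, s2, s3, s4, s5, s7, s8}, so the formula holds at s4.

Yes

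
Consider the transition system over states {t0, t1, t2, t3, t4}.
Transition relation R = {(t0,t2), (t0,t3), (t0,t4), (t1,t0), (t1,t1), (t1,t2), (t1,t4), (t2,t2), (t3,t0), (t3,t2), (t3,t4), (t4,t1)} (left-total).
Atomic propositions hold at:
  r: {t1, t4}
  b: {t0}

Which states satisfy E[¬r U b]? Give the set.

{t0, t3}

Sat(¬r) = {t0, t2, t3}
E[¬r U b]: least fixpoint, start Z0 = Sat(b) = {t0}, add states in Sat(¬r) with some successor in Z. Z1 = {t0, t3}; fixed.
Sat(E[¬r U b]) = {t0, t3}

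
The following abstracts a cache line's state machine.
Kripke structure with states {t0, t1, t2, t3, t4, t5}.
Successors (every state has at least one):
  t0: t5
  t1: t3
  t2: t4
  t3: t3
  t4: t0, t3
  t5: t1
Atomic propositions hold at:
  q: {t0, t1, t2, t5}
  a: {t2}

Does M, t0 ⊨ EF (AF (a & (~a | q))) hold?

No

Sat(~a) = {t0, t1, t3, t4, t5}
Sat(~a | q) = {t0, t1, t2, t3, t4, t5}
Sat(a & (~a | q)) = {t2}
AF (a & (~a | q)): least fixpoint, start Z0 = {t2}, add states with every successor in Z. Already a fixed point.
Sat(AF (a & (~a | q))) = {t2}
EF (AF (a & (~a | q))): least fixpoint, start Z0 = {t2}, add states with some successor in Z. Already a fixed point.
Sat(EF (AF (a & (~a | q)))) = {t2}
t0 ∉ Sat(EF (AF (a & (~a | q)))) = {t2}, so the formula does not hold at t0.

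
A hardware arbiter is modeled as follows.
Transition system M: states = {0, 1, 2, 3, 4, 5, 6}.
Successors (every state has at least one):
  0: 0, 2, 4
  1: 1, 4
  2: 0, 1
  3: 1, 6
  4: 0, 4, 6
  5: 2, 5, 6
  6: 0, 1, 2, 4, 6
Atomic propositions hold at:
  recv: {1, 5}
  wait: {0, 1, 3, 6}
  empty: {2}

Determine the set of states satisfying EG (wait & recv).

{1}

Sat(wait & recv) = {1}
EG (wait & recv): greatest fixpoint, start Z0 = {1}, keep only states in Sat with some successor in Z. Already a fixed point.
Sat(EG (wait & recv)) = {1}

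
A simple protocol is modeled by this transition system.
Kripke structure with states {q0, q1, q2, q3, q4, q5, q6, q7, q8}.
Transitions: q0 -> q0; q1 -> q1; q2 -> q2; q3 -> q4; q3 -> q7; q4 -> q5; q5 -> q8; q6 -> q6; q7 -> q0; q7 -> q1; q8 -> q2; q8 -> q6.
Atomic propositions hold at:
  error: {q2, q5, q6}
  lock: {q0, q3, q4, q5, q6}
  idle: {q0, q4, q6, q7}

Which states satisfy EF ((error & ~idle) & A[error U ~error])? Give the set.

{q3, q4, q5}

Sat(~idle) = {q1, q2, q3, q5, q8}
Sat(error & ~idle) = {q2, q5}
Sat(~error) = {q0, q1, q3, q4, q7, q8}
A[error U ~error]: least fixpoint, start Z0 = Sat(~error) = {q0, q1, q3, q4, q7, q8}, add states in Sat(error) with every successor in Z. Z1 = {q0, q1, q3, q4, q5, q7, q8}; fixed.
Sat(A[error U ~error]) = {q0, q1, q3, q4, q5, q7, q8}
Sat((error & ~idle) & A[error U ~error]) = {q5}
EF ((error & ~idle) & A[error U ~error]): least fixpoint, start Z0 = {q5}, add states with some successor in Z. Z1 = {q4, q5}; Z2 = {q3, q4, q5}; fixed.
Sat(EF ((error & ~idle) & A[error U ~error])) = {q3, q4, q5}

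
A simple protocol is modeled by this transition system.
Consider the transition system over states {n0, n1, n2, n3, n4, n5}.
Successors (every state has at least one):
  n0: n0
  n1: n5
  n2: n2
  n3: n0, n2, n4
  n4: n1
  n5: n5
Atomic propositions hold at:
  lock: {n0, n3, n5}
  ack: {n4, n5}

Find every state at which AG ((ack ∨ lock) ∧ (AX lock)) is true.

{n0, n5}

Sat(ack ∨ lock) = {n0, n3, n4, n5}
Sat(AX lock) = {s : every successor in {n0, n3, n5}} = {n0, n1, n5}
Sat((ack ∨ lock) ∧ (AX lock)) = {n0, n5}
AG ((ack ∨ lock) ∧ (AX lock)): greatest fixpoint, start Z0 = {n0, n5}, keep only states in Sat with every successor in Z. Already a fixed point.
Sat(AG ((ack ∨ lock) ∧ (AX lock))) = {n0, n5}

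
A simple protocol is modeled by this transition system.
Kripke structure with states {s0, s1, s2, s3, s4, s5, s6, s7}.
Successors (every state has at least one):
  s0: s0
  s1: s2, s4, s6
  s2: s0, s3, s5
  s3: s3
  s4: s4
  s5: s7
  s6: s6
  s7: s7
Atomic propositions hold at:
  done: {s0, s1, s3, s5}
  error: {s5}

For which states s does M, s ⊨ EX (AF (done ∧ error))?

{s2}

Sat(done ∧ error) = {s5}
AF (done ∧ error): least fixpoint, start Z0 = {s5}, add states with every successor in Z. Already a fixed point.
Sat(AF (done ∧ error)) = {s5}
Sat(EX (AF (done ∧ error))) = {s : some successor in {s5}} = {s2}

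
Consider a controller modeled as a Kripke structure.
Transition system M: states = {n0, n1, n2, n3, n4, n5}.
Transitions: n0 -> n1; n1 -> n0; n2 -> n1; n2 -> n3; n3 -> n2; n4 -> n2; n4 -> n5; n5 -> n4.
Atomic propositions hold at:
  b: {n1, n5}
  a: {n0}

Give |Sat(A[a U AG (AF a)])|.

AF a: least fixpoint, start Z0 = {n0}, add states with every successor in Z. Z1 = {n0, n1}; fixed.
Sat(AF a) = {n0, n1}
AG (AF a): greatest fixpoint, start Z0 = {n0, n1}, keep only states in Sat with every successor in Z. Already a fixed point.
Sat(AG (AF a)) = {n0, n1}
A[a U AG (AF a)]: least fixpoint, start Z0 = Sat(AG (AF a)) = {n0, n1}, add states in Sat(a) with every successor in Z. Already a fixed point.
Sat(A[a U AG (AF a)]) = {n0, n1}
|Sat(A[a U AG (AF a)])| = |{n0, n1}| = 2.

2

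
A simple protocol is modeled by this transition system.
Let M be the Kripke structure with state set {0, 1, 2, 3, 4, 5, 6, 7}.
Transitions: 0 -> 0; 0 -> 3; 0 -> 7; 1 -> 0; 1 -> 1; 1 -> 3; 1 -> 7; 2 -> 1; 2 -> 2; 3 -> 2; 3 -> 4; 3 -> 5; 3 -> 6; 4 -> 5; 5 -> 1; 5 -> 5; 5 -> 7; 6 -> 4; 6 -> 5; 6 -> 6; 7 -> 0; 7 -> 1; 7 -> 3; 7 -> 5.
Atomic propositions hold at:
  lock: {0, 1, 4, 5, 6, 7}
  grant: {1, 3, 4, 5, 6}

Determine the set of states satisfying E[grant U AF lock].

{0, 1, 3, 4, 5, 6, 7}

AF lock: least fixpoint, start Z0 = {0, 1, 4, 5, 6, 7}, add states with every successor in Z. Already a fixed point.
Sat(AF lock) = {0, 1, 4, 5, 6, 7}
E[grant U AF lock]: least fixpoint, start Z0 = Sat(AF lock) = {0, 1, 4, 5, 6, 7}, add states in Sat(grant) with some successor in Z. Z1 = {0, 1, 3, 4, 5, 6, 7}; fixed.
Sat(E[grant U AF lock]) = {0, 1, 3, 4, 5, 6, 7}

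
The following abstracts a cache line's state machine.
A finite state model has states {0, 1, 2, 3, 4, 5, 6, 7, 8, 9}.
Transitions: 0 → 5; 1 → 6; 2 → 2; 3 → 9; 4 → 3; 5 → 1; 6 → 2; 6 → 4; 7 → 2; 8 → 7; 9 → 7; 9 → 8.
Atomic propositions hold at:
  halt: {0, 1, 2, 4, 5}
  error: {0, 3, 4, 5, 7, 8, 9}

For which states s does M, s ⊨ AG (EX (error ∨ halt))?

Sat(error ∨ halt) = {0, 1, 2, 3, 4, 5, 7, 8, 9}
Sat(EX (error ∨ halt)) = {s : some successor in {0, 1, 2, 3, 4, 5, 7, 8, 9}} = {0, 2, 3, 4, 5, 6, 7, 8, 9}
AG (EX (error ∨ halt)): greatest fixpoint, start Z0 = {0, 2, 3, 4, 5, 6, 7, 8, 9}, keep only states in Sat with every successor in Z. Z1 = {0, 2, 3, 4, 6, 7, 8, 9}; Z2 = {2, 3, 4, 6, 7, 8, 9}; fixed.
Sat(AG (EX (error ∨ halt))) = {2, 3, 4, 6, 7, 8, 9}

{2, 3, 4, 6, 7, 8, 9}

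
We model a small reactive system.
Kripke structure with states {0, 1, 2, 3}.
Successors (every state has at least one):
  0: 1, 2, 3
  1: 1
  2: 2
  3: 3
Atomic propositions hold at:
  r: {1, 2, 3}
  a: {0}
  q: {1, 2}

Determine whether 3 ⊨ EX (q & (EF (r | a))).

No

Sat(r | a) = {0, 1, 2, 3}
EF (r | a): least fixpoint, start Z0 = {0, 1, 2, 3}, add states with some successor in Z. Already a fixed point.
Sat(EF (r | a)) = {0, 1, 2, 3}
Sat(q & (EF (r | a))) = {1, 2}
Sat(EX (q & (EF (r | a)))) = {s : some successor in {1, 2}} = {0, 1, 2}
3 ∉ Sat(EX (q & (EF (r | a)))) = {0, 1, 2}, so the formula does not hold at 3.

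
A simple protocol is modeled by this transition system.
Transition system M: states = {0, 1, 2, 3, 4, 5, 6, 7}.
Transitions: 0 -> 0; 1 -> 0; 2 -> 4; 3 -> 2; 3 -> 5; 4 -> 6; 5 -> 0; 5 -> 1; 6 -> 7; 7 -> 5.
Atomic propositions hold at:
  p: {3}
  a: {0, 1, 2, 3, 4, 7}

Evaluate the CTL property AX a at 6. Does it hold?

Sat(AX a) = {s : every successor in {0, 1, 2, 3, 4, 7}} = {0, 1, 2, 5, 6}
6 ∈ Sat(AX a) = {0, 1, 2, 5, 6}, so the formula holds at 6.

Yes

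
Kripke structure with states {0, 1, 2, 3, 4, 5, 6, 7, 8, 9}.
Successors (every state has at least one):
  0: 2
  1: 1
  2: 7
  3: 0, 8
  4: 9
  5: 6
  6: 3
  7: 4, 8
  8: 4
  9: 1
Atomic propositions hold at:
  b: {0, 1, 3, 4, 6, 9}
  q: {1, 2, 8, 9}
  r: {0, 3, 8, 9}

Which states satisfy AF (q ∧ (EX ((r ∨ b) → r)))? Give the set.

{0, 2}

Sat(r ∨ b) = {0, 1, 3, 4, 6, 8, 9}
Sat((r ∨ b) → r) = {0, 2, 3, 5, 7, 8, 9}
Sat(EX ((r ∨ b) → r)) = {s : some successor in {0, 2, 3, 5, 7, 8, 9}} = {0, 2, 3, 4, 6, 7}
Sat(q ∧ (EX ((r ∨ b) → r))) = {2}
AF (q ∧ (EX ((r ∨ b) → r))): least fixpoint, start Z0 = {2}, add states with every successor in Z. Z1 = {0, 2}; fixed.
Sat(AF (q ∧ (EX ((r ∨ b) → r)))) = {0, 2}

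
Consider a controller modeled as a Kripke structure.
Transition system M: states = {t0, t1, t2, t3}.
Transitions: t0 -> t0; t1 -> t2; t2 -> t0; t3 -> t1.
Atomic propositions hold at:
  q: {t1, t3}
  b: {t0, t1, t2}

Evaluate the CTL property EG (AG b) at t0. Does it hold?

AG b: greatest fixpoint, start Z0 = {t0, t1, t2}, keep only states in Sat with every successor in Z. Already a fixed point.
Sat(AG b) = {t0, t1, t2}
EG (AG b): greatest fixpoint, start Z0 = {t0, t1, t2}, keep only states in Sat with some successor in Z. Already a fixed point.
Sat(EG (AG b)) = {t0, t1, t2}
t0 ∈ Sat(EG (AG b)) = {t0, t1, t2}, so the formula holds at t0.

Yes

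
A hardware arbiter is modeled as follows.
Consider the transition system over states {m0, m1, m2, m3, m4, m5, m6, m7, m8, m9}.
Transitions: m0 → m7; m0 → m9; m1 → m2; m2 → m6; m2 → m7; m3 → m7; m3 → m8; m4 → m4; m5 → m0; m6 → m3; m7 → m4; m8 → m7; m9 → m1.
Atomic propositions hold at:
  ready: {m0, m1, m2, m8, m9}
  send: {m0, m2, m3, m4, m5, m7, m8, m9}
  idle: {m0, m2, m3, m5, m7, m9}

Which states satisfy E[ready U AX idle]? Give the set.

Sat(AX idle) = {s : every successor in {m0, m2, m3, m5, m7, m9}} = {m0, m1, m5, m6, m8}
E[ready U AX idle]: least fixpoint, start Z0 = Sat(AX idle) = {m0, m1, m5, m6, m8}, add states in Sat(ready) with some successor in Z. Z1 = {m0, m1, m2, m5, m6, m8, m9}; fixed.
Sat(E[ready U AX idle]) = {m0, m1, m2, m5, m6, m8, m9}

{m0, m1, m2, m5, m6, m8, m9}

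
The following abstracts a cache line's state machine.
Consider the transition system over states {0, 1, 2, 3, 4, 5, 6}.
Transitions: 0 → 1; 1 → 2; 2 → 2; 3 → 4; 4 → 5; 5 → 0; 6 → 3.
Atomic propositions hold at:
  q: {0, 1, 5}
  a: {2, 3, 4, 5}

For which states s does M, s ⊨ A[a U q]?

{0, 1, 3, 4, 5}

A[a U q]: least fixpoint, start Z0 = Sat(q) = {0, 1, 5}, add states in Sat(a) with every successor in Z. Z1 = {0, 1, 4, 5}; Z2 = {0, 1, 3, 4, 5}; fixed.
Sat(A[a U q]) = {0, 1, 3, 4, 5}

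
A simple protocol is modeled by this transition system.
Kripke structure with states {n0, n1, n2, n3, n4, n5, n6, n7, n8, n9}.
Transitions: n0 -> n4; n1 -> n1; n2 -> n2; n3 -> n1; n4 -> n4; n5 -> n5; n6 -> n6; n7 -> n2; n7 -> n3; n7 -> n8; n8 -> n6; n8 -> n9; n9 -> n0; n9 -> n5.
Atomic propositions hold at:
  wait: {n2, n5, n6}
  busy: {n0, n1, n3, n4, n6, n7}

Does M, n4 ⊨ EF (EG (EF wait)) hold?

No

EF wait: least fixpoint, start Z0 = {n2, n5, n6}, add states with some successor in Z. Z1 = {n2, n5, n6, n7, n8, n9}; fixed.
Sat(EF wait) = {n2, n5, n6, n7, n8, n9}
EG (EF wait): greatest fixpoint, start Z0 = {n2, n5, n6, n7, n8, n9}, keep only states in Sat with some successor in Z. Already a fixed point.
Sat(EG (EF wait)) = {n2, n5, n6, n7, n8, n9}
EF (EG (EF wait)): least fixpoint, start Z0 = {n2, n5, n6, n7, n8, n9}, add states with some successor in Z. Already a fixed point.
Sat(EF (EG (EF wait))) = {n2, n5, n6, n7, n8, n9}
n4 ∉ Sat(EF (EG (EF wait))) = {n2, n5, n6, n7, n8, n9}, so the formula does not hold at n4.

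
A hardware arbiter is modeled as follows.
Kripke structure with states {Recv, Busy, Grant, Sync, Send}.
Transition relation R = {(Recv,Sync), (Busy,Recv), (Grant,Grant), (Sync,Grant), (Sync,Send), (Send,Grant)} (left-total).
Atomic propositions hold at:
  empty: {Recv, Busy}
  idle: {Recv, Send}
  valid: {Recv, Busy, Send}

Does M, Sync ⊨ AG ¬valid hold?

Sat(¬valid) = {Grant, Sync}
AG ¬valid: greatest fixpoint, start Z0 = {Grant, Sync}, keep only states in Sat with every successor in Z. Z1 = {Grant}; fixed.
Sat(AG ¬valid) = {Grant}
Sync ∉ Sat(AG ¬valid) = {Grant}, so the formula does not hold at Sync.

No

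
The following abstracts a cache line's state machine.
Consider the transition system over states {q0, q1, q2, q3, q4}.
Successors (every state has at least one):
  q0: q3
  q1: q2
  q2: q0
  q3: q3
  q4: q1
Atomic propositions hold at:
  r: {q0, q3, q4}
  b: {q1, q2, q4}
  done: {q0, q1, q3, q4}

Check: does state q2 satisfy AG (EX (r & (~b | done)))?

Sat(~b) = {q0, q3}
Sat(~b | done) = {q0, q1, q3, q4}
Sat(r & (~b | done)) = {q0, q3, q4}
Sat(EX (r & (~b | done))) = {s : some successor in {q0, q3, q4}} = {q0, q2, q3}
AG (EX (r & (~b | done))): greatest fixpoint, start Z0 = {q0, q2, q3}, keep only states in Sat with every successor in Z. Already a fixed point.
Sat(AG (EX (r & (~b | done)))) = {q0, q2, q3}
q2 ∈ Sat(AG (EX (r & (~b | done)))) = {q0, q2, q3}, so the formula holds at q2.

Yes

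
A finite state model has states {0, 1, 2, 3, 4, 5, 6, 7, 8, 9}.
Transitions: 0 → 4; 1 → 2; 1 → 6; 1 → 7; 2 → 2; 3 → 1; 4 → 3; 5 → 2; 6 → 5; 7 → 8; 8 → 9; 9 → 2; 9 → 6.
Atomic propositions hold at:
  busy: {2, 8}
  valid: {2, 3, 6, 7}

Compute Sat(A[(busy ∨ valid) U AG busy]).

Sat(busy ∨ valid) = {2, 3, 6, 7, 8}
AG busy: greatest fixpoint, start Z0 = {2, 8}, keep only states in Sat with every successor in Z. Z1 = {2}; fixed.
Sat(AG busy) = {2}
A[(busy ∨ valid) U AG busy]: least fixpoint, start Z0 = Sat(AG busy) = {2}, add states in Sat(busy ∨ valid) with every successor in Z. Already a fixed point.
Sat(A[(busy ∨ valid) U AG busy]) = {2}

{2}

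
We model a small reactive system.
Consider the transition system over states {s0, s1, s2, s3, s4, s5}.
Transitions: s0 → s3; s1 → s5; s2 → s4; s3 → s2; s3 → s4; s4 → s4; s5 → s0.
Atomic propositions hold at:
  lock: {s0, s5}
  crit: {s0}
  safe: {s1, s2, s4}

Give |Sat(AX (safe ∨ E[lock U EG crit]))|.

EG crit: greatest fixpoint, start Z0 = {s0}, keep only states in Sat with some successor in Z. Z1 = ∅; fixed.
Sat(EG crit) = ∅
E[lock U EG crit]: least fixpoint, start Z0 = Sat(EG crit) = ∅, add states in Sat(lock) with some successor in Z. Already a fixed point.
Sat(E[lock U EG crit]) = ∅
Sat(safe ∨ E[lock U EG crit]) = {s1, s2, s4}
Sat(AX (safe ∨ E[lock U EG crit])) = {s : every successor in {s1, s2, s4}} = {s2, s3, s4}
|Sat(AX (safe ∨ E[lock U EG crit]))| = |{s2, s3, s4}| = 3.

3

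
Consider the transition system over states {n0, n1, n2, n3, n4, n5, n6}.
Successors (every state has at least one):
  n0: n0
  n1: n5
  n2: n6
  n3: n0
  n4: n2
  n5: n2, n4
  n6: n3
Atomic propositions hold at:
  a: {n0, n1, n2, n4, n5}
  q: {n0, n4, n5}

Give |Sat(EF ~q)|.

Sat(~q) = {n1, n2, n3, n6}
EF ~q: least fixpoint, start Z0 = {n1, n2, n3, n6}, add states with some successor in Z. Z1 = {n1, n2, n3, n4, n5, n6}; fixed.
Sat(EF ~q) = {n1, n2, n3, n4, n5, n6}
|Sat(EF ~q)| = |{n1, n2, n3, n4, n5, n6}| = 6.

6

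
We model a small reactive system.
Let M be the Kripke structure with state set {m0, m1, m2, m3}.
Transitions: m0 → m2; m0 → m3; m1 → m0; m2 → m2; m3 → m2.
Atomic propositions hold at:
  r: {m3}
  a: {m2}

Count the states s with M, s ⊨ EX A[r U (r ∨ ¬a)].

Sat(¬a) = {m0, m1, m3}
Sat(r ∨ ¬a) = {m0, m1, m3}
A[r U (r ∨ ¬a)]: least fixpoint, start Z0 = Sat((r ∨ ¬a)) = {m0, m1, m3}, add states in Sat(r) with every successor in Z. Already a fixed point.
Sat(A[r U (r ∨ ¬a)]) = {m0, m1, m3}
Sat(EX A[r U (r ∨ ¬a)]) = {s : some successor in {m0, m1, m3}} = {m0, m1}
|Sat(EX A[r U (r ∨ ¬a)])| = |{m0, m1}| = 2.

2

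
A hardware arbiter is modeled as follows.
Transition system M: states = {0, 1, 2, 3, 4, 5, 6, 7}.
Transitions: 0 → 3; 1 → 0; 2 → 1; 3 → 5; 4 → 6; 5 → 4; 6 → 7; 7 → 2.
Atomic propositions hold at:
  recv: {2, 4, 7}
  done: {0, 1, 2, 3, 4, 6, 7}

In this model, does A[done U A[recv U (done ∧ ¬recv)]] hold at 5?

Sat(¬recv) = {0, 1, 3, 5, 6}
Sat(done ∧ ¬recv) = {0, 1, 3, 6}
A[recv U (done ∧ ¬recv)]: least fixpoint, start Z0 = Sat((done ∧ ¬recv)) = {0, 1, 3, 6}, add states in Sat(recv) with every successor in Z. Z1 = {0, 1, 2, 3, 4, 6}; Z2 = {0, 1, 2, 3, 4, 6, 7}; fixed.
Sat(A[recv U (done ∧ ¬recv)]) = {0, 1, 2, 3, 4, 6, 7}
A[done U A[recv U (done ∧ ¬recv)]]: least fixpoint, start Z0 = Sat(A[recv U (done ∧ ¬recv)]) = {0, 1, 2, 3, 4, 6, 7}, add states in Sat(done) with every successor in Z. Already a fixed point.
Sat(A[done U A[recv U (done ∧ ¬recv)]]) = {0, 1, 2, 3, 4, 6, 7}
5 ∉ Sat(A[done U A[recv U (done ∧ ¬recv)]]) = {0, 1, 2, 3, 4, 6, 7}, so the formula does not hold at 5.

No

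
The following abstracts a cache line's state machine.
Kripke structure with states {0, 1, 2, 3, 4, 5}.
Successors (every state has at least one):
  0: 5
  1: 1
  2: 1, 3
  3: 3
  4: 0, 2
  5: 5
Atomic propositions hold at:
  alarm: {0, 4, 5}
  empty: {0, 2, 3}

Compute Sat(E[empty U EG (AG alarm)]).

AG alarm: greatest fixpoint, start Z0 = {0, 4, 5}, keep only states in Sat with every successor in Z. Z1 = {0, 5}; fixed.
Sat(AG alarm) = {0, 5}
EG (AG alarm): greatest fixpoint, start Z0 = {0, 5}, keep only states in Sat with some successor in Z. Already a fixed point.
Sat(EG (AG alarm)) = {0, 5}
E[empty U EG (AG alarm)]: least fixpoint, start Z0 = Sat(EG (AG alarm)) = {0, 5}, add states in Sat(empty) with some successor in Z. Already a fixed point.
Sat(E[empty U EG (AG alarm)]) = {0, 5}

{0, 5}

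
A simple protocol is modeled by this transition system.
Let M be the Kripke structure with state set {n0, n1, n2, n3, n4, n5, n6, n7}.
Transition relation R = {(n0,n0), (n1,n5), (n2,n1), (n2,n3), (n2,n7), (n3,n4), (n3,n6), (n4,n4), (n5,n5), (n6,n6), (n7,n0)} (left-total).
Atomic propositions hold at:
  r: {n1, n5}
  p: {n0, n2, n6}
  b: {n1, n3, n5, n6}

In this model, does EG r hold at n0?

EG r: greatest fixpoint, start Z0 = {n1, n5}, keep only states in Sat with some successor in Z. Already a fixed point.
Sat(EG r) = {n1, n5}
n0 ∉ Sat(EG r) = {n1, n5}, so the formula does not hold at n0.

No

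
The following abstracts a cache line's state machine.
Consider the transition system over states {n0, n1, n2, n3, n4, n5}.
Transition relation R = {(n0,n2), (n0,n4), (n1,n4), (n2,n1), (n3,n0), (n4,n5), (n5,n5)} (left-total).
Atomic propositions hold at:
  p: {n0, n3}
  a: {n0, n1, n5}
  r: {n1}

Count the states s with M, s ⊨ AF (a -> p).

5

Sat(a -> p) = {n0, n2, n3, n4}
AF (a -> p): least fixpoint, start Z0 = {n0, n2, n3, n4}, add states with every successor in Z. Z1 = {n0, n1, n2, n3, n4}; fixed.
Sat(AF (a -> p)) = {n0, n1, n2, n3, n4}
|Sat(AF (a -> p))| = |{n0, n1, n2, n3, n4}| = 5.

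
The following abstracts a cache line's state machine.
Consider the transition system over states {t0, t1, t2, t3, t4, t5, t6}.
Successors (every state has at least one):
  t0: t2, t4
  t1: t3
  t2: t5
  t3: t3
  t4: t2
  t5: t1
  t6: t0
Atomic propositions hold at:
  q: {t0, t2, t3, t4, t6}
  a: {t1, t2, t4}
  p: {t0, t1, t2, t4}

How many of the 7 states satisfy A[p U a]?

A[p U a]: least fixpoint, start Z0 = Sat(a) = {t1, t2, t4}, add states in Sat(p) with every successor in Z. Z1 = {t0, t1, t2, t4}; fixed.
Sat(A[p U a]) = {t0, t1, t2, t4}
|Sat(A[p U a])| = |{t0, t1, t2, t4}| = 4.

4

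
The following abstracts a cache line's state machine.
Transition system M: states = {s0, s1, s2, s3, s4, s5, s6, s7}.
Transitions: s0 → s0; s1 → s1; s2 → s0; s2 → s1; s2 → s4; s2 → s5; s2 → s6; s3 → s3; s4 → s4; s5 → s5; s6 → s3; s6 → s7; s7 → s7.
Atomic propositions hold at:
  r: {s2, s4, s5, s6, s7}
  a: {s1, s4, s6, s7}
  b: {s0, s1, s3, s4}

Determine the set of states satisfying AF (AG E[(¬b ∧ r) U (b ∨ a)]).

Sat(¬b) = {s2, s5, s6, s7}
Sat(¬b ∧ r) = {s2, s5, s6, s7}
Sat(b ∨ a) = {s0, s1, s3, s4, s6, s7}
E[(¬b ∧ r) U (b ∨ a)]: least fixpoint, start Z0 = Sat((b ∨ a)) = {s0, s1, s3, s4, s6, s7}, add states in Sat(¬b ∧ r) with some successor in Z. Z1 = {s0, s1, s2, s3, s4, s6, s7}; fixed.
Sat(E[(¬b ∧ r) U (b ∨ a)]) = {s0, s1, s2, s3, s4, s6, s7}
AG E[(¬b ∧ r) U (b ∨ a)]: greatest fixpoint, start Z0 = {s0, s1, s2, s3, s4, s6, s7}, keep only states in Sat with every successor in Z. Z1 = {s0, s1, s3, s4, s6, s7}; fixed.
Sat(AG E[(¬b ∧ r) U (b ∨ a)]) = {s0, s1, s3, s4, s6, s7}
AF (AG E[(¬b ∧ r) U (b ∨ a)]): least fixpoint, start Z0 = {s0, s1, s3, s4, s6, s7}, add states with every successor in Z. Already a fixed point.
Sat(AF (AG E[(¬b ∧ r) U (b ∨ a)])) = {s0, s1, s3, s4, s6, s7}

{s0, s1, s3, s4, s6, s7}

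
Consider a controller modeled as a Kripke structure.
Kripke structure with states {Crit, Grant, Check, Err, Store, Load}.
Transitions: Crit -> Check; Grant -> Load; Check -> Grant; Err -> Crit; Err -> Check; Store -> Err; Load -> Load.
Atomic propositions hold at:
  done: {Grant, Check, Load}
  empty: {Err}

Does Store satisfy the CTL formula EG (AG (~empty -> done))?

Sat(~empty) = {Crit, Grant, Check, Store, Load}
Sat(~empty -> done) = {Grant, Check, Err, Load}
AG (~empty -> done): greatest fixpoint, start Z0 = {Grant, Check, Err, Load}, keep only states in Sat with every successor in Z. Z1 = {Grant, Check, Load}; fixed.
Sat(AG (~empty -> done)) = {Grant, Check, Load}
EG (AG (~empty -> done)): greatest fixpoint, start Z0 = {Grant, Check, Load}, keep only states in Sat with some successor in Z. Already a fixed point.
Sat(EG (AG (~empty -> done))) = {Grant, Check, Load}
Store ∉ Sat(EG (AG (~empty -> done))) = {Grant, Check, Load}, so the formula does not hold at Store.

No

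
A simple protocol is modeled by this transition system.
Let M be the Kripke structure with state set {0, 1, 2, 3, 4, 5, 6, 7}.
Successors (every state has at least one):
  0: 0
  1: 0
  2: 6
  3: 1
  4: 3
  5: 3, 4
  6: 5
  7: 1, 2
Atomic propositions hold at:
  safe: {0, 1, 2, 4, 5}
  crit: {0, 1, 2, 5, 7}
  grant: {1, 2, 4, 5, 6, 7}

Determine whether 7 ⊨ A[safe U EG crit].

EG crit: greatest fixpoint, start Z0 = {0, 1, 2, 5, 7}, keep only states in Sat with some successor in Z. Z1 = {0, 1, 7}; fixed.
Sat(EG crit) = {0, 1, 7}
A[safe U EG crit]: least fixpoint, start Z0 = Sat(EG crit) = {0, 1, 7}, add states in Sat(safe) with every successor in Z. Already a fixed point.
Sat(A[safe U EG crit]) = {0, 1, 7}
7 ∈ Sat(A[safe U EG crit]) = {0, 1, 7}, so the formula holds at 7.

Yes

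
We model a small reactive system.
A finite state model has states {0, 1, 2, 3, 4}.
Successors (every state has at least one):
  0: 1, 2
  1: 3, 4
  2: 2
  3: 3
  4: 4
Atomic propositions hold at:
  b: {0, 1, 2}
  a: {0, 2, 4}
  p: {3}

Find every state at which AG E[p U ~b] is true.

{3, 4}

Sat(~b) = {3, 4}
E[p U ~b]: least fixpoint, start Z0 = Sat(~b) = {3, 4}, add states in Sat(p) with some successor in Z. Already a fixed point.
Sat(E[p U ~b]) = {3, 4}
AG E[p U ~b]: greatest fixpoint, start Z0 = {3, 4}, keep only states in Sat with every successor in Z. Already a fixed point.
Sat(AG E[p U ~b]) = {3, 4}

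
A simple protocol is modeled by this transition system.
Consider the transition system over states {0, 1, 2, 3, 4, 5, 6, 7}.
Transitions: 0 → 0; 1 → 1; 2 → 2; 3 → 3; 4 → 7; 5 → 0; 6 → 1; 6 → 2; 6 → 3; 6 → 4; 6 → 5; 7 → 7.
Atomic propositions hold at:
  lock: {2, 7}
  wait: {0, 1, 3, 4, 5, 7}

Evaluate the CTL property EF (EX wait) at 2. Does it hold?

No

Sat(EX wait) = {s : some successor in {0, 1, 3, 4, 5, 7}} = {0, 1, 3, 4, 5, 6, 7}
EF (EX wait): least fixpoint, start Z0 = {0, 1, 3, 4, 5, 6, 7}, add states with some successor in Z. Already a fixed point.
Sat(EF (EX wait)) = {0, 1, 3, 4, 5, 6, 7}
2 ∉ Sat(EF (EX wait)) = {0, 1, 3, 4, 5, 6, 7}, so the formula does not hold at 2.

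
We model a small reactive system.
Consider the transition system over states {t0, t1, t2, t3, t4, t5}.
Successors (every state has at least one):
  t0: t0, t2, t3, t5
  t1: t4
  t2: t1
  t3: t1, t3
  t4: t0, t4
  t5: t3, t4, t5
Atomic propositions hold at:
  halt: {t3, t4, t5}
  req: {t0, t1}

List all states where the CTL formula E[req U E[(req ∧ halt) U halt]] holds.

Sat(req ∧ halt) = ∅
E[(req ∧ halt) U halt]: least fixpoint, start Z0 = Sat(halt) = {t3, t4, t5}, add states in Sat(req ∧ halt) with some successor in Z. Already a fixed point.
Sat(E[(req ∧ halt) U halt]) = {t3, t4, t5}
E[req U E[(req ∧ halt) U halt]]: least fixpoint, start Z0 = Sat(E[(req ∧ halt) U halt]) = {t3, t4, t5}, add states in Sat(req) with some successor in Z. Z1 = {t0, t1, t3, t4, t5}; fixed.
Sat(E[req U E[(req ∧ halt) U halt]]) = {t0, t1, t3, t4, t5}

{t0, t1, t3, t4, t5}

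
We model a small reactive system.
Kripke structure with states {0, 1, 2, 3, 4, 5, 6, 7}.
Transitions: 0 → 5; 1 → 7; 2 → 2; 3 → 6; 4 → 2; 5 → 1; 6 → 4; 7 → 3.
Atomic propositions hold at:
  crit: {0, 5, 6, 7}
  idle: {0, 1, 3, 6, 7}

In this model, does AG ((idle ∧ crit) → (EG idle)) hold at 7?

Sat(idle ∧ crit) = {0, 6, 7}
EG idle: greatest fixpoint, start Z0 = {0, 1, 3, 6, 7}, keep only states in Sat with some successor in Z. Z1 = {1, 3, 7}; Z2 = {1, 7}; Z3 = {1}; Z4 = ∅; fixed.
Sat(EG idle) = ∅
Sat((idle ∧ crit) → (EG idle)) = {1, 2, 3, 4, 5}
AG ((idle ∧ crit) → (EG idle)): greatest fixpoint, start Z0 = {1, 2, 3, 4, 5}, keep only states in Sat with every successor in Z. Z1 = {2, 4, 5}; Z2 = {2, 4}; fixed.
Sat(AG ((idle ∧ crit) → (EG idle))) = {2, 4}
7 ∉ Sat(AG ((idle ∧ crit) → (EG idle))) = {2, 4}, so the formula does not hold at 7.

No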